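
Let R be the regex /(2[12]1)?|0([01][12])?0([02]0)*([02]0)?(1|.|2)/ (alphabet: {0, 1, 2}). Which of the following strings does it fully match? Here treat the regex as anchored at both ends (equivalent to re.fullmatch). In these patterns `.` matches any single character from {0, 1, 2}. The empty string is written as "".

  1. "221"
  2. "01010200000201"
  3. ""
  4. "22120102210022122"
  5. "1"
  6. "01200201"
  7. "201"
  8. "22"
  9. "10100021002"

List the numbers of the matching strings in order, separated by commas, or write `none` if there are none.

1, 3

1 → match
2 → no match
3 → match
4 → no match
5 → no match
6 → no match
7 → no match
8 → no match
9 → no match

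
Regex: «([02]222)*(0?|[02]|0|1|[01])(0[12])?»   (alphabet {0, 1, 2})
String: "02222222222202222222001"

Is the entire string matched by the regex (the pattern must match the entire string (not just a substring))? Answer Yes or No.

Yes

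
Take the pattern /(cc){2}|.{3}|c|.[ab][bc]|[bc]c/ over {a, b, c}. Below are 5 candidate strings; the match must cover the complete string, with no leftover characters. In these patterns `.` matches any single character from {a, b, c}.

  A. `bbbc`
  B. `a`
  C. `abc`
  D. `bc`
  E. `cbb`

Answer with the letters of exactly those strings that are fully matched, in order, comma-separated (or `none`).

A → no match
B → no match
C → match
D → match
E → match

C, D, E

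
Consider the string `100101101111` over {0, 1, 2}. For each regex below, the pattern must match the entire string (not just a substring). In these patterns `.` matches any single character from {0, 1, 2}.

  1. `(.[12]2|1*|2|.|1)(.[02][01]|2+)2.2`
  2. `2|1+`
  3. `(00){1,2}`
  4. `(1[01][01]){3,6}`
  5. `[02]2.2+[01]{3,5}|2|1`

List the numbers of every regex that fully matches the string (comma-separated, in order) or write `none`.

1 → no match — must end with `2`
2 → no match
3 → no match — must start with `00`
4 → match
5 → no match

4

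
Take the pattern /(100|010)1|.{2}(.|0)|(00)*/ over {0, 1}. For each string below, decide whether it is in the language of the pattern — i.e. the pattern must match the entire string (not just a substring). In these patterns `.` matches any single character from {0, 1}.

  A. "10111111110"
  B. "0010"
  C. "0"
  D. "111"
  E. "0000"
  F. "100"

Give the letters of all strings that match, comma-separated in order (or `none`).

A. "10111111110" → no match
B. "0010" → no match
C. "0" → no match
D. "111" → match
E. "0000" → match
F. "100" → match

D, E, F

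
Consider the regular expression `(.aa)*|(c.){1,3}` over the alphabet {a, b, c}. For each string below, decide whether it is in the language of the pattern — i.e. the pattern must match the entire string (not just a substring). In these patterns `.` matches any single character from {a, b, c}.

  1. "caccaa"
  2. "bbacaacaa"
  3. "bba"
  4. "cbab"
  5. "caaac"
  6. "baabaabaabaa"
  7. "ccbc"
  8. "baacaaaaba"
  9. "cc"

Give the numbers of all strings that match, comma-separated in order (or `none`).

1 → no match
2 → no match
3 → no match
4 → no match
5 → no match
6 → match
7 → no match
8 → no match
9 → match

6, 9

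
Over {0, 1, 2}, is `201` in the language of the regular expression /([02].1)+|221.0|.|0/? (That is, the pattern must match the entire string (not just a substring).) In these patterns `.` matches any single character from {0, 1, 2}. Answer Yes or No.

Yes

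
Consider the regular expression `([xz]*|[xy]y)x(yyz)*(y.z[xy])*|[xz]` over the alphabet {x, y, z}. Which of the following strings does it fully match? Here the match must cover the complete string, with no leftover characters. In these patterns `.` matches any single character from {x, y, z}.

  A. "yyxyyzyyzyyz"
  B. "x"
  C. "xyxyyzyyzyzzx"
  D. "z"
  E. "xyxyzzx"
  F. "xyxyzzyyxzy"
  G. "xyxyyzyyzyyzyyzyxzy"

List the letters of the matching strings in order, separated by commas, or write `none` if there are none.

A, B, C, D, E, F, G

A → match
B → match
C → match
D → match
E → match
F → match
G → match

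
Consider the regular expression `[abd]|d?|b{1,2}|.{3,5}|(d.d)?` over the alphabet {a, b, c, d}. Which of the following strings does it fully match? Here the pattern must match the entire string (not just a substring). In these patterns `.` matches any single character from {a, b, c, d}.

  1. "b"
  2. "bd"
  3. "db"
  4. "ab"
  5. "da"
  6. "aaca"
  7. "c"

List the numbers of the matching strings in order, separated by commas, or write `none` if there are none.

1 → match
2 → no match
3 → no match
4 → no match
5 → no match
6 → match
7 → no match

1, 6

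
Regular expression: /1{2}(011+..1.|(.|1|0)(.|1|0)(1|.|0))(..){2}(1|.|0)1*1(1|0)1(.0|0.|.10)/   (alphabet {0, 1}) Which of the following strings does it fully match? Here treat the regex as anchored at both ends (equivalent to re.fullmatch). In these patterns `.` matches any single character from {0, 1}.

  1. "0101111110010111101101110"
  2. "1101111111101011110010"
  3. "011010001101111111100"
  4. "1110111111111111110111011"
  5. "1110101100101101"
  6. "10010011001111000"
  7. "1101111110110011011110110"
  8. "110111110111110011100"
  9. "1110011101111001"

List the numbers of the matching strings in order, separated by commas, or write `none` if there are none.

7, 8

1 → no match — must start with "1"
2 → no match
3 → no match — must start with "1"
4 → no match
5 → no match
6 → no match
7 → match
8 → match
9 → no match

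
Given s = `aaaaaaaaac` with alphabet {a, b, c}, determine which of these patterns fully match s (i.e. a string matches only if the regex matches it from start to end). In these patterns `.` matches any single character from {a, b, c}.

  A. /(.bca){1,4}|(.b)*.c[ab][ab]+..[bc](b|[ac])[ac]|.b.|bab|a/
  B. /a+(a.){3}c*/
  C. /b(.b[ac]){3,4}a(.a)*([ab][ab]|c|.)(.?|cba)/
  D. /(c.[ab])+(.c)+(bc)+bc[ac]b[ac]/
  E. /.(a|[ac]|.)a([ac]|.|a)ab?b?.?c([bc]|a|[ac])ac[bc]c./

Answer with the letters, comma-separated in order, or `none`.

A → no match
B → match
C → no match — must start with `b`
D → no match — must start with `c`
E → no match

B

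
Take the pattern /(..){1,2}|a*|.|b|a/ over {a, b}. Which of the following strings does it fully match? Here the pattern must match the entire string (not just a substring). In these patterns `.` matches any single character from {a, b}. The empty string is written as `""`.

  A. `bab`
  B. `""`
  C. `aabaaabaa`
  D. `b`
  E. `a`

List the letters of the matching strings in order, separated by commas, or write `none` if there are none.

B, D, E

A → no match
B → match
C → no match
D → match
E → match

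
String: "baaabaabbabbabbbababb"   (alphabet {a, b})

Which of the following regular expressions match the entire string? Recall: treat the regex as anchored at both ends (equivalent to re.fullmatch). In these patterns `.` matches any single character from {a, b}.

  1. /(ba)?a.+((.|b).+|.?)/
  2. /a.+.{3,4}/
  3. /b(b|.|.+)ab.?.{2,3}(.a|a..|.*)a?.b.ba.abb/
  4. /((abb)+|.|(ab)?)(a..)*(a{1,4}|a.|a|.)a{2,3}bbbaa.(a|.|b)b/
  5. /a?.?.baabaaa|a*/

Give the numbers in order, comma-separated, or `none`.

1, 3

1 → match
2 → no match — must start with "a"
3 → match
4 → no match
5 → no match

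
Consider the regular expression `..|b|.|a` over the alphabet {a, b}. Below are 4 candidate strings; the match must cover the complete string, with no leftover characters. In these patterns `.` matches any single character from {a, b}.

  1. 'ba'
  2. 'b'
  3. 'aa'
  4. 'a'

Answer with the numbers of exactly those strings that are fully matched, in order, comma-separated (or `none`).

1 → match
2 → match
3 → match
4 → match

1, 2, 3, 4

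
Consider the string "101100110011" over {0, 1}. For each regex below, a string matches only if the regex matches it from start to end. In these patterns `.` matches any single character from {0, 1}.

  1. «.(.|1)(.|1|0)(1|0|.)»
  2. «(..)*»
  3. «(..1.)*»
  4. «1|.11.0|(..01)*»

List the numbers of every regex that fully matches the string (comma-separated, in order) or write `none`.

1 → no match
2 → match
3 → match
4 → no match

2, 3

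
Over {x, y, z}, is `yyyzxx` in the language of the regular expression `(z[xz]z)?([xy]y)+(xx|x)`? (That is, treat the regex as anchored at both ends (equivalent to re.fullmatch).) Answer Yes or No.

No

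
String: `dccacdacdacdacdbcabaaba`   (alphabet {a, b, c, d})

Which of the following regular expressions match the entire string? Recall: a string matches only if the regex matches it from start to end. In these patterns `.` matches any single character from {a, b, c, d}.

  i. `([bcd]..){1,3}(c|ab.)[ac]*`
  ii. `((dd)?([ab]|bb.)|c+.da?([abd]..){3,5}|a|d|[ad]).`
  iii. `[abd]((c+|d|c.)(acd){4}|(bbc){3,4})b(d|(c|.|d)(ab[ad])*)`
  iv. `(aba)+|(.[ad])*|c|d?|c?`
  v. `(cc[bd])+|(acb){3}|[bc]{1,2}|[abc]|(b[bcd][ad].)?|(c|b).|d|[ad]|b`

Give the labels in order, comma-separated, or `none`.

i → no match
ii → no match
iii → match
iv → no match
v → no match

iii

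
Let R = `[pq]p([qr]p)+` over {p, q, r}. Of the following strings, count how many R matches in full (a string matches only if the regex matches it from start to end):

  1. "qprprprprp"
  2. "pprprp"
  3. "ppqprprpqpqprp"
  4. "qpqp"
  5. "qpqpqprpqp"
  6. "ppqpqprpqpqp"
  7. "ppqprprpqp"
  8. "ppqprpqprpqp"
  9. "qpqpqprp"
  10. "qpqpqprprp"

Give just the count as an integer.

1 → match
2 → match
3 → match
4 → match
5 → match
6 → match
7 → match
8 → match
9 → match
10 → match
Total matched: 10

10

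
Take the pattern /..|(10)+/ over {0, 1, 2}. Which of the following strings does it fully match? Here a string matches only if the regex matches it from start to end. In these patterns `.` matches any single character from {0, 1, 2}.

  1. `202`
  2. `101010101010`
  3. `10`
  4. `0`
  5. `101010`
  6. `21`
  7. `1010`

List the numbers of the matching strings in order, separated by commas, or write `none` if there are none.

2, 3, 5, 6, 7

1 → no match
2 → match
3 → match
4 → no match
5 → match
6 → match
7 → match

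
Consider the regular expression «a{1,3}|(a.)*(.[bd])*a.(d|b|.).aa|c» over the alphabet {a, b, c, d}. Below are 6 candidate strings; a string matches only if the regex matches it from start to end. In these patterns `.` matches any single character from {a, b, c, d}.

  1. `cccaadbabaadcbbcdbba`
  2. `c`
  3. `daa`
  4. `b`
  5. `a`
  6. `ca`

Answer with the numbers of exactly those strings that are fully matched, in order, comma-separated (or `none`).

2, 5

1 → no match
2. `c` → match
3. `daa` → no match
4. `b` → no match
5. `a` → match
6. `ca` → no match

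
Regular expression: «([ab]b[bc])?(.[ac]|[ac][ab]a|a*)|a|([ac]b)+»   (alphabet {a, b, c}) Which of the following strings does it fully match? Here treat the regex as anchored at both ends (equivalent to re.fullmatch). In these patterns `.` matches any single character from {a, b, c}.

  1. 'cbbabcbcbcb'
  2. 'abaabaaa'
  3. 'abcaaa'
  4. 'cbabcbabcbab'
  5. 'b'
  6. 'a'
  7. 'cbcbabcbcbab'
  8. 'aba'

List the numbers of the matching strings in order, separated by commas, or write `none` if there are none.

3, 4, 6, 7, 8

1 → no match
2 → no match
3 → match
4 → match
5 → no match
6 → match
7 → match
8 → match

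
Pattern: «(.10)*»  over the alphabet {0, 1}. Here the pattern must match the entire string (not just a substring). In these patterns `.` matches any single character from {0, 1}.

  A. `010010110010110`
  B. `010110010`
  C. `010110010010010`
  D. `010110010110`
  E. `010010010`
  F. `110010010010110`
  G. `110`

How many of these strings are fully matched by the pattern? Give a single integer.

7

A → match
B → match
C → match
D → match
E → match
F → match
G → match
Total matched: 7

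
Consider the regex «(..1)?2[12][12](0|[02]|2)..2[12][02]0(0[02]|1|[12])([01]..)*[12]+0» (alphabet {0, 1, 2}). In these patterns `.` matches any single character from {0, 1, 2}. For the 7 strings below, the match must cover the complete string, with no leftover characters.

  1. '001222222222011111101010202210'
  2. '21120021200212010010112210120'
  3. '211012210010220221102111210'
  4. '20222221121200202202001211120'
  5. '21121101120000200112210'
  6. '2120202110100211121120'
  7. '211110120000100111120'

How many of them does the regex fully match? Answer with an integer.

1 → match
2 → match
3 → match
4 → no match
5 → no match
6 → no match
7 → no match
Total matched: 3

3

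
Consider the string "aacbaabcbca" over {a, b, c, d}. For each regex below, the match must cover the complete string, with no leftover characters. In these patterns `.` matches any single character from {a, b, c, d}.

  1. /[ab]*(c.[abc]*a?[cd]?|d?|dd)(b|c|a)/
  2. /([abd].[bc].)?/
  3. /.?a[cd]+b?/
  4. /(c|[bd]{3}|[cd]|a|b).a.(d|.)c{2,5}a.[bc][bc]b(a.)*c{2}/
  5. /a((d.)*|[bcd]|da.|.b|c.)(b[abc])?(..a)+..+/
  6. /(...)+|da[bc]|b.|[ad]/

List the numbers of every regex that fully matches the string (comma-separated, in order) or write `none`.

1 → match
2 → no match
3 → no match
4 → no match — must end with "c"
5 → no match
6 → no match

1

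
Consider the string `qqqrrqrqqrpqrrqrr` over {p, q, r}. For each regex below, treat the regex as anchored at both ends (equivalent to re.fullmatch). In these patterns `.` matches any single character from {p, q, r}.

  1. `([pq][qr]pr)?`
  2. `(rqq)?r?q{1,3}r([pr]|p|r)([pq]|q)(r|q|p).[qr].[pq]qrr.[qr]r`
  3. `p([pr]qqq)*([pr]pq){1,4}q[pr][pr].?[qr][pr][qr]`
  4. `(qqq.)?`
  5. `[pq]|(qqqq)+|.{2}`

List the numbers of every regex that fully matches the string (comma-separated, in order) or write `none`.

1 → no match
2 → match
3 → no match — must start with `p`
4 → no match
5 → no match

2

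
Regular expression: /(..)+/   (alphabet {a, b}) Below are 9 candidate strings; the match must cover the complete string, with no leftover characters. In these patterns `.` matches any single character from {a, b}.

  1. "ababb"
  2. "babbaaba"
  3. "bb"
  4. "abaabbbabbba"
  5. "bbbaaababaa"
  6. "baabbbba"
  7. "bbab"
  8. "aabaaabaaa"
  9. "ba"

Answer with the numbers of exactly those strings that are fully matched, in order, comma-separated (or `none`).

1 → no match
2 → match
3 → match
4 → match
5 → no match
6 → match
7 → match
8 → match
9 → match

2, 3, 4, 6, 7, 8, 9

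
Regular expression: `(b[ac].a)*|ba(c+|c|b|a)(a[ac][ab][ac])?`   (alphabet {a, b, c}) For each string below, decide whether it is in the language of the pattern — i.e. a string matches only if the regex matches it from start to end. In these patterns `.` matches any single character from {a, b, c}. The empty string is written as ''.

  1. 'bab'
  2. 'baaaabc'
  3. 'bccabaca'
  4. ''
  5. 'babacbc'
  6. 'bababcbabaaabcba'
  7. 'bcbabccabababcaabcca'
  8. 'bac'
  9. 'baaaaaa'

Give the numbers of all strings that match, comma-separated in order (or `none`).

1, 2, 3, 4, 5, 6, 7, 8, 9

1 → match
2 → match
3 → match
4 → match
5 → match
6 → match
7 → match
8 → match
9 → match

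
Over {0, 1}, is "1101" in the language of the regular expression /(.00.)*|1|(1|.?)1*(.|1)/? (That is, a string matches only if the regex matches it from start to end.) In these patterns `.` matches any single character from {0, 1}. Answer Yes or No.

No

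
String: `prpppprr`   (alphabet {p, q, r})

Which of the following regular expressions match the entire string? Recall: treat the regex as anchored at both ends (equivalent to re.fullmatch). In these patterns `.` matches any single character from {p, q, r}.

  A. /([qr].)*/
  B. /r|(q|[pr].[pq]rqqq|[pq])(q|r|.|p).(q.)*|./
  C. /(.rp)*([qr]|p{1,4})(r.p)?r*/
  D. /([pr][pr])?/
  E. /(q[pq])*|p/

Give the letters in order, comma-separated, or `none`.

C

A → no match
B → no match
C → match
D → no match
E → no match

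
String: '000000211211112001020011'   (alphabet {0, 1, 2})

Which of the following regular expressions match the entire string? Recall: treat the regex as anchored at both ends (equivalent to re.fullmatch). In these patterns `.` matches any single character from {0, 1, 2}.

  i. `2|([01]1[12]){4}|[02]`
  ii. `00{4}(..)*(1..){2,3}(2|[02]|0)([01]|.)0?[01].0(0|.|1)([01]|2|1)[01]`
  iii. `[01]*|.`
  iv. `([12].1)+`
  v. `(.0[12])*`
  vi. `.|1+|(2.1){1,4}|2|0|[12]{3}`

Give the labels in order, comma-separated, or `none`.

ii

i → no match
ii → match
iii → no match
iv → no match
v → no match
vi → no match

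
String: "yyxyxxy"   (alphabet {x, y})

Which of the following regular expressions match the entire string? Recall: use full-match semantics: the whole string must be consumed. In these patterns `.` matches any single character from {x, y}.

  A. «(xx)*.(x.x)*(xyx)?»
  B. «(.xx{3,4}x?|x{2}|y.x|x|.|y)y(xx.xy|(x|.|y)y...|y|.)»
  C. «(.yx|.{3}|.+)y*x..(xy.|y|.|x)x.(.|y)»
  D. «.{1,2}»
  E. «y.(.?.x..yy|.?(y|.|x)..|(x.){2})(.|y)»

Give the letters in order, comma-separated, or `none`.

B, E

A → no match
B → match
C → no match
D → no match
E → match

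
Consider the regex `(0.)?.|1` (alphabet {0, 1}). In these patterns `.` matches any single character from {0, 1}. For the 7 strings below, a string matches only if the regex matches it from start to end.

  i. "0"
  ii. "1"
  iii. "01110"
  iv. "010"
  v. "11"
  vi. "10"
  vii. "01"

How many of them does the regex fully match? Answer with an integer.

i → match
ii → match
iii → no match
iv → match
v → no match
vi → no match
vii → no match
Total matched: 3

3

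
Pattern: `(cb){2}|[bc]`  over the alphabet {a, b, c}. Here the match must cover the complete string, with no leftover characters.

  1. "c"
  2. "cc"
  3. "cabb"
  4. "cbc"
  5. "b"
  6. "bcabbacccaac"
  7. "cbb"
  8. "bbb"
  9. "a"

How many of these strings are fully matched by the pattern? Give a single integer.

2

1 → match
2 → no match
3 → no match
4 → no match
5 → match
6 → no match
7 → no match
8 → no match
9 → no match
Total matched: 2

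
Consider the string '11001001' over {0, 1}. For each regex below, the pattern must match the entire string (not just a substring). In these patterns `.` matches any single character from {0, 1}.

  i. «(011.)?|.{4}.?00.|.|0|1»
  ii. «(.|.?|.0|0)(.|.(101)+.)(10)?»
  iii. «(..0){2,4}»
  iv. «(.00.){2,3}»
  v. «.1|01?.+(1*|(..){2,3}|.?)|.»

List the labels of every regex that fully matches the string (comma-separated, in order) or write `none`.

i → match
ii → no match
iii → no match — must end with '0'
iv → no match
v → no match

i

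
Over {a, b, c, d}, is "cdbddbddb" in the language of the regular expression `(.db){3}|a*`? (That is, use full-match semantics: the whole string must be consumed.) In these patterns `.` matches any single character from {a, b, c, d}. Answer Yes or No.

Yes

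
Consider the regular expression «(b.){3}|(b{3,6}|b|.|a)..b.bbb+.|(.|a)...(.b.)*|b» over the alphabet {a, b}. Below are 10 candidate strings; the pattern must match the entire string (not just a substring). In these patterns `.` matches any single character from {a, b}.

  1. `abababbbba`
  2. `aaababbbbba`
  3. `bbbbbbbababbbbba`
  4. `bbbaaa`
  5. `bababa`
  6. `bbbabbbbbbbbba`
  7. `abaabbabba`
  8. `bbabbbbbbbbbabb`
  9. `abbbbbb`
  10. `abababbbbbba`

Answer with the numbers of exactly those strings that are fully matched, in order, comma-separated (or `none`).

1, 2, 3, 5, 6, 7, 9, 10

1 → match
2 → match
3 → match
4 → no match
5 → match
6 → match
7 → match
8 → no match
9 → match
10 → match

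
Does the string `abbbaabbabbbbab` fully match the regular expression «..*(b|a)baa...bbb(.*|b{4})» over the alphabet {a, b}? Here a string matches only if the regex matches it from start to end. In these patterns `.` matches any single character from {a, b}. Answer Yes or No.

Yes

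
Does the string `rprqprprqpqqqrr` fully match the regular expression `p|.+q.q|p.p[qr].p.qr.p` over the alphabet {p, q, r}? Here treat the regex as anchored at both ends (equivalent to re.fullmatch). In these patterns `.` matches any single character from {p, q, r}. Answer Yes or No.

No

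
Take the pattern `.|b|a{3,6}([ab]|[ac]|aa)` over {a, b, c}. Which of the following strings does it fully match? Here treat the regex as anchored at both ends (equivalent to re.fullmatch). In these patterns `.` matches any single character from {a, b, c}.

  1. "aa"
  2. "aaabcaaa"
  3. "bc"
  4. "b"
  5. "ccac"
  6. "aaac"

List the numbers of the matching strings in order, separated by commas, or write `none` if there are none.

1 → no match
2 → no match
3 → no match
4 → match
5 → no match
6 → match

4, 6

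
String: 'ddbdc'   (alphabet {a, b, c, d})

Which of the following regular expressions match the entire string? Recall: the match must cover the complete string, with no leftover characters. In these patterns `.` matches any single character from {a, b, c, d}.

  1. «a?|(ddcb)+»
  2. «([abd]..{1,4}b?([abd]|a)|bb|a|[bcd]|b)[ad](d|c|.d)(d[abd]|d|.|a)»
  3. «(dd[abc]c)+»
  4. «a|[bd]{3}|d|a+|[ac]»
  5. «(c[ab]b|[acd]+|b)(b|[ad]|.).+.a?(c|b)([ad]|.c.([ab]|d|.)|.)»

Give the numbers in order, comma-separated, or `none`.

2

1 → no match
2 → match
3 → no match
4 → no match
5 → no match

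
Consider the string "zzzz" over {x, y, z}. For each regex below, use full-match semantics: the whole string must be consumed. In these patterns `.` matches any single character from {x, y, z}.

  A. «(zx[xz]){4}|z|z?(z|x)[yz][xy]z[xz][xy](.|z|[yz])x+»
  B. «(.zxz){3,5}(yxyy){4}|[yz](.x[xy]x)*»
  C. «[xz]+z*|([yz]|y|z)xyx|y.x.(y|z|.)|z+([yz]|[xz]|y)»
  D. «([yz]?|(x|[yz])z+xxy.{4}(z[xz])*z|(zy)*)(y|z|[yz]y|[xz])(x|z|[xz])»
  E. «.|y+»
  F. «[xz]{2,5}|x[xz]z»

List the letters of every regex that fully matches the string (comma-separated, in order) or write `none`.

C, F

A → no match
B → no match
C → match
D → no match
E → no match
F → match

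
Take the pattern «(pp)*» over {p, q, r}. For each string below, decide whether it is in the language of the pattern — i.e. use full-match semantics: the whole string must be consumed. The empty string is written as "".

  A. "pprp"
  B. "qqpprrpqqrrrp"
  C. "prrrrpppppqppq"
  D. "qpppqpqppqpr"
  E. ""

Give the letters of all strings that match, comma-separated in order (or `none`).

E

A → no match
B → no match
C → no match
D → no match
E → match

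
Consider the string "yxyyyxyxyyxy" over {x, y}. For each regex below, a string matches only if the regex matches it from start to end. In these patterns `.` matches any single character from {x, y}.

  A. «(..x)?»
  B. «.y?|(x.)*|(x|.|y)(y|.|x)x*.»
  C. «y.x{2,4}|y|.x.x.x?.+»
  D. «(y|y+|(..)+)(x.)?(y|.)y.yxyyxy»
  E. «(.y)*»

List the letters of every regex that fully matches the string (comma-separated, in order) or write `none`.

D

A → no match
B → no match
C → no match
D → match
E → no match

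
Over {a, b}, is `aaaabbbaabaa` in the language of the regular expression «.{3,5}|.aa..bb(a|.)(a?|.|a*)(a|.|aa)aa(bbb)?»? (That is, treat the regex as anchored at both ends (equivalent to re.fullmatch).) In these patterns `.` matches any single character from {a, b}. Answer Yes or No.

Yes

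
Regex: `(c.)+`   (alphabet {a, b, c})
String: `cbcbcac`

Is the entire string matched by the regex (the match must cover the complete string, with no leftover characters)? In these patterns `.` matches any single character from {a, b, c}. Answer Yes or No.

No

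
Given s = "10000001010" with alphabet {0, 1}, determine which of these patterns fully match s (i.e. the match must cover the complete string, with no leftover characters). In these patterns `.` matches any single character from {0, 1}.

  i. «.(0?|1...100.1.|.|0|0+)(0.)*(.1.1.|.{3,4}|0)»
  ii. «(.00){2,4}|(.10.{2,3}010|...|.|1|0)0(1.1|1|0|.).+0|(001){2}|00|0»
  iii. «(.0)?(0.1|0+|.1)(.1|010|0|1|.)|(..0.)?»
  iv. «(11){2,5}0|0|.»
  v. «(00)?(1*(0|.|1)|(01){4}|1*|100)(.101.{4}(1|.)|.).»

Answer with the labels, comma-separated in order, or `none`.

i, ii

i → match
ii → match
iii → no match
iv → no match
v → no match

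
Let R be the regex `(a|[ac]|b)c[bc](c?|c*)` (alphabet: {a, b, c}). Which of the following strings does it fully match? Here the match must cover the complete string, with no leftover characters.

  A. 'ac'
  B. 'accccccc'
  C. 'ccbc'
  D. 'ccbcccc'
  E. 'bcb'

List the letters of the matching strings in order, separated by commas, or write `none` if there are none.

B, C, D, E

A → no match
B → match
C → match
D → match
E → match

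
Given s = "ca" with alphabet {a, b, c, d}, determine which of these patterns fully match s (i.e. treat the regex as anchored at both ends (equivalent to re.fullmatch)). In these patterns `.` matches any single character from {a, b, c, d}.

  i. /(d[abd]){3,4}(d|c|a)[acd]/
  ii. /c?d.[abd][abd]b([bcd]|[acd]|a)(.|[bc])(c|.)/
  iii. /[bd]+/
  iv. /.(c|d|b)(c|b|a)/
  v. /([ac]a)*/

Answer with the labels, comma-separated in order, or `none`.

v

i → no match — must start with "d"
ii → no match
iii → no match
iv → no match
v → match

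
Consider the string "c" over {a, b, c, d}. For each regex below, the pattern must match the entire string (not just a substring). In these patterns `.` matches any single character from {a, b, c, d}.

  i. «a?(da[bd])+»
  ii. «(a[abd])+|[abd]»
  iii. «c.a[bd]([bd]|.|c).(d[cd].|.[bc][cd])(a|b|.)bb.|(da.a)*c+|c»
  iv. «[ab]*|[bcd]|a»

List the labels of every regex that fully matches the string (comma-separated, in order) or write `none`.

i → no match
ii → no match
iii → match
iv → match

iii, iv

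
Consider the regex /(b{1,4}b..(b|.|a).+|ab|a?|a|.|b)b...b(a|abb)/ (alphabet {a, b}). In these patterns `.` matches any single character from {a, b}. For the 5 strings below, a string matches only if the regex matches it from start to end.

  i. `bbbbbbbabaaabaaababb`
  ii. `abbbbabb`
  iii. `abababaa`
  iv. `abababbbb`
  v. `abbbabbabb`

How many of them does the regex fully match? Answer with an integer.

2

i → match
ii → no match
iii → no match
iv → no match
v → match
Total matched: 2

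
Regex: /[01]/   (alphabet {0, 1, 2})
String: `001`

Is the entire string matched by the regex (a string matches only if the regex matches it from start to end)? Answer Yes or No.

No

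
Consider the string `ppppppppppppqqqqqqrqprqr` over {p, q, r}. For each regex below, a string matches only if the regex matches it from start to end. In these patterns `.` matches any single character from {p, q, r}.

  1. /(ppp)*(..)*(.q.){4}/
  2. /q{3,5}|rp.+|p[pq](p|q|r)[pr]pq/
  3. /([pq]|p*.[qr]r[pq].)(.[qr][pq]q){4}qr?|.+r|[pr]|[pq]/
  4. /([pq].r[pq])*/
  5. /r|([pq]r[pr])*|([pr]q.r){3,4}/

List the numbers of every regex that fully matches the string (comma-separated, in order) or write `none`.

1 → match
2 → no match
3 → match
4 → no match
5 → no match

1, 3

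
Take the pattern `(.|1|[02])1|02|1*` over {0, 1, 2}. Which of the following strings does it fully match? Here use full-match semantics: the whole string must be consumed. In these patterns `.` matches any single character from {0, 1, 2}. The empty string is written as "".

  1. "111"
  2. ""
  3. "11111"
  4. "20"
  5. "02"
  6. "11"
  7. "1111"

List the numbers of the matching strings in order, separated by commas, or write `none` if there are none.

1 → match
2 → match
3 → match
4 → no match
5 → match
6 → match
7 → match

1, 2, 3, 5, 6, 7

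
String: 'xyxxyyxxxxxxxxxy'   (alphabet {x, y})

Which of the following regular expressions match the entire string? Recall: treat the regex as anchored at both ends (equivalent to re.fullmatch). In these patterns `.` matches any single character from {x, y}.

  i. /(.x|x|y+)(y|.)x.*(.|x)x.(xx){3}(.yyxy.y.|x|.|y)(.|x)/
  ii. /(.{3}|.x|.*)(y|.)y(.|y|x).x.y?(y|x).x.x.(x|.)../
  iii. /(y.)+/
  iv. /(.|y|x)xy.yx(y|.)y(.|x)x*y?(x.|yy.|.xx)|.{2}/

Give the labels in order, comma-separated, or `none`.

i → match
ii → no match
iii → no match — must start with 'y'
iv → no match

i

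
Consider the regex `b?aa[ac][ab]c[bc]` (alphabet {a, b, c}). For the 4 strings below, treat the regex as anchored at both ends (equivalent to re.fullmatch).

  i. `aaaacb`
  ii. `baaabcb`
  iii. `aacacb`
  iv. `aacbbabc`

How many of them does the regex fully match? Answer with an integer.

3

i → match
ii → match
iii → match
iv → no match
Total matched: 3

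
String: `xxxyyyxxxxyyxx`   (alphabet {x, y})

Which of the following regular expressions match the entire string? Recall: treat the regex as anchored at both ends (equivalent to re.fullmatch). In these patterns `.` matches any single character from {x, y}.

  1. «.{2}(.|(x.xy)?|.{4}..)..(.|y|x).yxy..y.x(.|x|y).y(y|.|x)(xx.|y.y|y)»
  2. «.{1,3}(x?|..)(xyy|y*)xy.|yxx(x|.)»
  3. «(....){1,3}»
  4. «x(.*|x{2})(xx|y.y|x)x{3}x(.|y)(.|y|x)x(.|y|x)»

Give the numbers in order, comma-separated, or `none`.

1 → no match
2 → no match
3 → no match
4 → match

4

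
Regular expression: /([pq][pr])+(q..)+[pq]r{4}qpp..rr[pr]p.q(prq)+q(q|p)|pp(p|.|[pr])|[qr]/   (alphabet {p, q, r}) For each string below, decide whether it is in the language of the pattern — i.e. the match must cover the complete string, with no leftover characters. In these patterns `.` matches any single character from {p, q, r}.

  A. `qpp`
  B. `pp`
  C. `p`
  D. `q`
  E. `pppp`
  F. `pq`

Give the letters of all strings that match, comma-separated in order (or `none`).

D

A → no match
B → no match
C → no match
D → match
E → no match
F → no match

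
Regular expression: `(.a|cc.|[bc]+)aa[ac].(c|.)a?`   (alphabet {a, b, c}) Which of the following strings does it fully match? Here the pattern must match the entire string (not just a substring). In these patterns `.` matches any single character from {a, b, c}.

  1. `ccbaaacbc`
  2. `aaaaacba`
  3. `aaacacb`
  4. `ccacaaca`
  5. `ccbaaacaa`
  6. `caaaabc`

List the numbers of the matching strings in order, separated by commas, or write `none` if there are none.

1 → no match
2 → match
3 → no match
4 → no match
5 → match
6 → match

2, 5, 6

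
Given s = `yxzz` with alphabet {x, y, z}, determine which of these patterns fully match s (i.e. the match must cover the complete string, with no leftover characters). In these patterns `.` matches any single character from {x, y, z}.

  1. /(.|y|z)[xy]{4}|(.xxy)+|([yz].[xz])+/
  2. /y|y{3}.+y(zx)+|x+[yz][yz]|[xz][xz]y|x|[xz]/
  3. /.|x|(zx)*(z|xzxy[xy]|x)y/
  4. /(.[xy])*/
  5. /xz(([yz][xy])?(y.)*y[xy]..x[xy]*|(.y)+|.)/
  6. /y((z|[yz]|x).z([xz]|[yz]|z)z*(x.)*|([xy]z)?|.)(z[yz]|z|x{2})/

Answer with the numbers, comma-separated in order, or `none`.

1 → no match
2 → no match
3 → no match
4 → no match
5 → no match — must start with `xz`
6 → match

6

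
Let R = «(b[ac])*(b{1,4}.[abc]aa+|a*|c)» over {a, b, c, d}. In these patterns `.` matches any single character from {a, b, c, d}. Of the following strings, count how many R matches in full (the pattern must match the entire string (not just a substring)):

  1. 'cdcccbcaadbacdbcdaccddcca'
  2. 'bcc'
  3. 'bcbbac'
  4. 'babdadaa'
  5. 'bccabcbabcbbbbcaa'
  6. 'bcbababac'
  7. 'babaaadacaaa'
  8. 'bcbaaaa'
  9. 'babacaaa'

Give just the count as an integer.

4

1 → no match
2 → match
3 → no match
4 → no match
5 → no match
6 → match
7 → no match
8 → match
9 → match
Total matched: 4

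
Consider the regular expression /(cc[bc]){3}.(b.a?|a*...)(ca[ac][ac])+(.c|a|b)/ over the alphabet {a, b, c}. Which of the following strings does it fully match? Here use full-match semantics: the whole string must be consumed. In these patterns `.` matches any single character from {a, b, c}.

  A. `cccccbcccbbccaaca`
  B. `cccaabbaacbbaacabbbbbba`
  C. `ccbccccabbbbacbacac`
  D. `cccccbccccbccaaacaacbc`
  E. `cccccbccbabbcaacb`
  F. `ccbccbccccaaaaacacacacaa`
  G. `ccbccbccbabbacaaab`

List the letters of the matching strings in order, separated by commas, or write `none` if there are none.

A, D, E, F, G

A → match
B → no match
C → no match
D → match
E → match
F → match
G → match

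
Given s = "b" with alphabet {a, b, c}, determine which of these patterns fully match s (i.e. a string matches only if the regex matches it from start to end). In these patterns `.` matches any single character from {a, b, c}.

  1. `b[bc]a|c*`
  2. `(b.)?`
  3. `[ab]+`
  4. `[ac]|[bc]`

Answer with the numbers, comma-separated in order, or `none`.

3, 4

1 → no match
2 → no match
3 → match
4 → match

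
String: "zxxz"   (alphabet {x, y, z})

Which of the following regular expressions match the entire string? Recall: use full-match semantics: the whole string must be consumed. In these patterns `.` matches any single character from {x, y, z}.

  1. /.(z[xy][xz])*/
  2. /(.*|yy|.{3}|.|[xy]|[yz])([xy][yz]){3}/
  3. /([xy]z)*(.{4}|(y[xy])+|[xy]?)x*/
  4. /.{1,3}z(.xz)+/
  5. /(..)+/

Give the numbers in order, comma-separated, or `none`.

1 → no match
2 → no match
3 → match
4 → no match
5 → match

3, 5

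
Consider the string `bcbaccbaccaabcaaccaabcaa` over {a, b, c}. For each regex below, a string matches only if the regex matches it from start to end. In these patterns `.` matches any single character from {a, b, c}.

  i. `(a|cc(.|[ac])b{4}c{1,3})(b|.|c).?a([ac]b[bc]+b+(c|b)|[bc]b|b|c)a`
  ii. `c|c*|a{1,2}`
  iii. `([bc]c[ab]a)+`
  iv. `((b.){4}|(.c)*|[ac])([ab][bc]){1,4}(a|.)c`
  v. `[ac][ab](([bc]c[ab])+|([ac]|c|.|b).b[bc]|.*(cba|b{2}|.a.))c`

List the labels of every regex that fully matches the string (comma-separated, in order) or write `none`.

i → no match
ii → no match
iii → match
iv → no match — must end with `c`
v → no match — must end with `c`

iii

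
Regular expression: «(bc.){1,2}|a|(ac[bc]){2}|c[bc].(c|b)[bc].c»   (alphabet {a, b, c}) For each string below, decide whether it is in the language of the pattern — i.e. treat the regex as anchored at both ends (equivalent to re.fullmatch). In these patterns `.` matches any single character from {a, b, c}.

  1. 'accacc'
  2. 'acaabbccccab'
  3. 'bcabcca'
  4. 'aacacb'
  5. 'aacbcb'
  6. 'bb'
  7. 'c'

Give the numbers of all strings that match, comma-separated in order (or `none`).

1 → match
2 → no match
3 → no match
4 → no match
5 → no match
6 → no match
7 → no match

1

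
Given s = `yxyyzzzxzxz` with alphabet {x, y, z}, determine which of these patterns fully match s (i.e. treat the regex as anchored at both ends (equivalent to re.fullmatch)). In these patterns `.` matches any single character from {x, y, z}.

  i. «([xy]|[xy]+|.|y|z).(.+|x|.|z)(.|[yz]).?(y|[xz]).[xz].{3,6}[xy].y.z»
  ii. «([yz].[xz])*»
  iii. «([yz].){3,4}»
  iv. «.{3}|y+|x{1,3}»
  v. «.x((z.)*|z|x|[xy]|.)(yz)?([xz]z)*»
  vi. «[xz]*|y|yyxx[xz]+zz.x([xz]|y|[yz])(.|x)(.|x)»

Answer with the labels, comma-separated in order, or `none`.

v

i → no match
ii → no match
iii → no match
iv → no match
v → match
vi → no match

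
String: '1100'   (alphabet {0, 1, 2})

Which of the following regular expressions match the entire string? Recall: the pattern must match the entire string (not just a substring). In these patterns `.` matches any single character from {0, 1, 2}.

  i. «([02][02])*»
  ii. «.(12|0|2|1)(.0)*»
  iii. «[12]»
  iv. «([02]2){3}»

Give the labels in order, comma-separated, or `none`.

ii

i → no match
ii → match
iii → no match
iv → no match — must end with '2'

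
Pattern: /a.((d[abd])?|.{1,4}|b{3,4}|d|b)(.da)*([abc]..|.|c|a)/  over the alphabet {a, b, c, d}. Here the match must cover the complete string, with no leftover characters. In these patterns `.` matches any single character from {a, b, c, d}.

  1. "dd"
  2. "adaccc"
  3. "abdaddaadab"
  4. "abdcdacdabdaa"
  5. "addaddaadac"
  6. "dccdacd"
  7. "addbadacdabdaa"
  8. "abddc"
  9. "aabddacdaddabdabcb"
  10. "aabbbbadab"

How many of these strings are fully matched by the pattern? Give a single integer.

1. "dd" → no match — must start with "a"
2. "adaccc" → match
3. "abdaddaadab" → match
4 → match
5. "addaddaadac" → match
6. "dccdacd" → no match — must start with "a"
7 → match
8. "abddc" → match
9 → match
10. "aabbbbadab" → match
Total matched: 8

8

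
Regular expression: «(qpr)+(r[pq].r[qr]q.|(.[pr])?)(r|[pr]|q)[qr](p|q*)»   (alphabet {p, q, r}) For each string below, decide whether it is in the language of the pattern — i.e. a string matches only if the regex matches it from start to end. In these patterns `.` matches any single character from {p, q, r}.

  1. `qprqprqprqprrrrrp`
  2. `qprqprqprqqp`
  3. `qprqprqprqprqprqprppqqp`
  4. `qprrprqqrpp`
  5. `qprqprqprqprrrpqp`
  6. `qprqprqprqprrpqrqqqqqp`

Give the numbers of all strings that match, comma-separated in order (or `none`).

1, 2, 3, 5, 6

1 → match
2 → match
3 → match
4 → no match
5 → match
6 → match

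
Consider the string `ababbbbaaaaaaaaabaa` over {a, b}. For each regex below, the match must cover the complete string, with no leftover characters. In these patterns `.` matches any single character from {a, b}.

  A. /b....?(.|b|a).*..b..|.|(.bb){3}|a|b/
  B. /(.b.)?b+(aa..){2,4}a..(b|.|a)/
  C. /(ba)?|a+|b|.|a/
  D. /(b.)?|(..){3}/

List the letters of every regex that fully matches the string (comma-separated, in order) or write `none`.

B

A → no match
B → match
C → no match
D → no match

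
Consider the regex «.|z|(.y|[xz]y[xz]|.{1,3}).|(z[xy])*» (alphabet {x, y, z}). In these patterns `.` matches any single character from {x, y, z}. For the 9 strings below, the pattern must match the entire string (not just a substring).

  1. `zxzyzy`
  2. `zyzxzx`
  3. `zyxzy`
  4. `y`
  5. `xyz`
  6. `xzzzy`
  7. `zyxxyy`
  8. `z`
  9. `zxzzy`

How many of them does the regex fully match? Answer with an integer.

5

1 → match
2 → match
3 → no match
4 → match
5 → match
6 → no match
7 → no match
8 → match
9 → no match
Total matched: 5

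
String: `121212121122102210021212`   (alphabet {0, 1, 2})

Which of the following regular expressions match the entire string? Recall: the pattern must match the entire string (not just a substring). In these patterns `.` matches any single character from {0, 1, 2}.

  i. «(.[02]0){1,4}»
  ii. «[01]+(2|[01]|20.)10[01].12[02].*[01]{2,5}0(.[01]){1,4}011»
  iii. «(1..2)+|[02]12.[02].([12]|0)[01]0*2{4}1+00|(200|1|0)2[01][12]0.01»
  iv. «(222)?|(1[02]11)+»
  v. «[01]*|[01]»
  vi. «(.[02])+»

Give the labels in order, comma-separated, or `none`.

iii

i → no match — must end with `0`
ii → no match — must end with `011`
iii → match
iv → no match
v → no match
vi → no match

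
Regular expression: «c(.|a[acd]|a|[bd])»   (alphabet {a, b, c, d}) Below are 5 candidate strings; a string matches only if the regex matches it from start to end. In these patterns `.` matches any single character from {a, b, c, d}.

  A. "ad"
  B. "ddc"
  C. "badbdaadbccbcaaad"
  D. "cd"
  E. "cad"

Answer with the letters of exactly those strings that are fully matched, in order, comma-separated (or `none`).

A → no match — must start with "c"
B → no match — must start with "c"
C → no match — must start with "c"
D → match
E → match

D, E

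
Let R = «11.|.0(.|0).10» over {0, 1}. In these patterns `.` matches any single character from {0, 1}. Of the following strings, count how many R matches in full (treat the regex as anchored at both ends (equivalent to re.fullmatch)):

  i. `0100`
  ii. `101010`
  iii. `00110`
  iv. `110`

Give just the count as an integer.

2

i → no match
ii → match
iii → no match
iv → match
Total matched: 2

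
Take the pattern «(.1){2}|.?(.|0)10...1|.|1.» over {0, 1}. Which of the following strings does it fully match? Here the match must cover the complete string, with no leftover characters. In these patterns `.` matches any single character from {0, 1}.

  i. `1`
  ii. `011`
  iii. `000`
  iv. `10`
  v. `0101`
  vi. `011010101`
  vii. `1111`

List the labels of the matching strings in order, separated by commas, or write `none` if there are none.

i. `1` → match
ii. `011` → no match
iii. `000` → no match
iv. `10` → match
v. `0101` → match
vi. `011010101` → no match
vii. `1111` → match

i, iv, v, vii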